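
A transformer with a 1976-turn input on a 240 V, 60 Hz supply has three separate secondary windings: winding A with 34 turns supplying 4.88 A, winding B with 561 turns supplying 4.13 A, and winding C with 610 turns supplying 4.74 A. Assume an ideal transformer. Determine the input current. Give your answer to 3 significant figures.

I_in ≈ 2.72 A

V_A = 240 × 34/1976 = 4.1296 V; V_B = 240 × 561/1976 = 68.138 V; V_C = 240 × 610/1976 = 74.089 V.
P_out = V_A I_A + V_B I_B + V_C I_C = 4.1296×4.88 + 68.138×4.13 + 74.089×4.74 = 20.152 + 281.41 + 351.18 = 652.74 W.
Ideal ⇒ P_in = P_out, so I_in = P_out/V_in = 652.74/240 = 2.72 A.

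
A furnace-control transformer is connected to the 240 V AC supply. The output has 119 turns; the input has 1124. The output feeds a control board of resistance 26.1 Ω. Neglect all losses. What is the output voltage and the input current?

V_out ≈ 25.4 V, I_in ≈ 0.103 A

V_out = V_in × N_out/N_in = 240 × 119/1124 = 25.409 V.
I_out = V_out/R = 25.409/26.1 = 0.97353 A.
I_in = I_out × N_out/N_in = 0.97353 × 119/1124 = 0.103 A.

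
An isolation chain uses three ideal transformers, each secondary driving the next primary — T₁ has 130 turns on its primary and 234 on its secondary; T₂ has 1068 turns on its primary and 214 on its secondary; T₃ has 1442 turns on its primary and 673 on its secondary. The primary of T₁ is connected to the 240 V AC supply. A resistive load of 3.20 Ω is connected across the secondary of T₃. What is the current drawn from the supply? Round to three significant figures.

After T₁: V = 240.00 × 234/130 = 432.00 V.
After T₂: V = 432.00 × 214/1068 = 86.562 V.
After T₃: V = 86.562 × 673/1442 = 40.400 V.
I_load = 40.400/3.20 = 12.625 A, so P_out = 40.400 × 12.625 = 510.04 W.
All ideal ⇒ P_in = P_out, so I_supply = 510.04/240 = 2.13 A.

I_supply ≈ 2.13 A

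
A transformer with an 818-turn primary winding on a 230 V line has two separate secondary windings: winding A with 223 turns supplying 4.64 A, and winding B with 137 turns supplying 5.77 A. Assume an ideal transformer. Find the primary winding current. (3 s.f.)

V_A = 230 × 223/818 = 62.702 V; V_B = 230 × 137/818 = 38.521 V.
P_out = V_A I_A + V_B I_B = 62.702×4.64 + 38.521×5.77 = 290.94 + 222.26 = 513.20 W.
Ideal ⇒ P_in = P_out, so I_p = P_out/V_p = 513.20/230 = 2.23 A.

I_p ≈ 2.23 A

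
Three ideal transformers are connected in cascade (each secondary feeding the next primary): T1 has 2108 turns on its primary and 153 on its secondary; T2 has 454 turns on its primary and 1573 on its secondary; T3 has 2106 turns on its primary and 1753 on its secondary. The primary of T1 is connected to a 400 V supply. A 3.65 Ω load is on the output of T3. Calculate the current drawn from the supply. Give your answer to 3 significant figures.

After T1: V = 400.00 × 153/2108 = 29.032 V.
After T2: V = 29.032 × 1573/454 = 100.59 V.
After T3: V = 100.59 × 1753/2106 = 83.729 V.
I_load = 83.729/3.65 = 22.940 A, so P_out = 83.729 × 22.940 = 1920.7 W.
All ideal ⇒ P_in = P_out, so I_supply = 1920.7/400 = 4.80 A.

I_supply ≈ 4.80 A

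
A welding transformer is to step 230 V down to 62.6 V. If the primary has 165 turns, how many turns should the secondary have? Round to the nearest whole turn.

N_s/N_p = V_s/V_p, so N_s = 165 × 62.6/230 = 44.9 ≈ 45 turns.

N_s = 45 turns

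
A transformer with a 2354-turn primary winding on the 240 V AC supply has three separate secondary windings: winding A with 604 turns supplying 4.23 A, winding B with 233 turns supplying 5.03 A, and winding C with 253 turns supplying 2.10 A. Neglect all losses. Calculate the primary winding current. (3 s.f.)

V_A = 240 × 604/2354 = 61.580 V; V_B = 240 × 233/2354 = 23.755 V; V_C = 240 × 253/2354 = 25.794 V.
P_out = V_A I_A + V_B I_B + V_C I_C = 61.580×4.23 + 23.755×5.03 + 25.794×2.10 = 260.48 + 119.49 + 54.168 = 434.14 W.
Ideal ⇒ P_in = P_out, so I_p = P_out/V_p = 434.14/240 = 1.81 A.

I_p ≈ 1.81 A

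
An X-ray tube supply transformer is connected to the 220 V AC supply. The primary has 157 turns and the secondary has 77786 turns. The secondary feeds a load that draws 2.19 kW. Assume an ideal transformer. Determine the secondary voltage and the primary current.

V_s = V_p × N_s/N_p = 220 × 77786/157 = 109000 V.
I_s = P/V_s = 2190/109000 = 0.020092 A.
I_p = I_s × N_s/N_p = 0.020092 × 77786/157 = 9.95 A.

V_s ≈ 109000 V, I_p ≈ 9.95 A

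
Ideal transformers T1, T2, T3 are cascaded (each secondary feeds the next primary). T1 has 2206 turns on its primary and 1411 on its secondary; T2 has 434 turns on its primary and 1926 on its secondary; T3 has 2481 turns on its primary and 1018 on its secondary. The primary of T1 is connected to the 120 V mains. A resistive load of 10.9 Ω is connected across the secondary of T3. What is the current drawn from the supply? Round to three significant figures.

I_supply ≈ 14.9 A

After T1: V = 120.00 × 1411/2206 = 76.754 V.
After T2: V = 76.754 × 1926/434 = 340.62 V.
After T3: V = 340.62 × 1018/2481 = 139.76 V.
I_load = 139.76/10.9 = 12.822 A, so P_out = 139.76 × 12.822 = 1792.1 W.
All ideal ⇒ P_in = P_out, so I_supply = 1792.1/120 = 14.9 A.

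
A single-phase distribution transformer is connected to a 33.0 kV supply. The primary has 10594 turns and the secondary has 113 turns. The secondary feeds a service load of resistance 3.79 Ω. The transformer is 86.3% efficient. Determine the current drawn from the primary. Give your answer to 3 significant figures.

V_s = 33000 × 113/10594 = 351.99 V.
I_s = V_s/R = 351.99/3.79 = 92.874 A.
P_out = V_s I_s = 351.99 × 92.874 = 32691 W.
P_in = P_out/η = 32691/0.863 = 37880 W.
I_p = P_in/V_p = 37880/33000 = 1.15 A.

I_p ≈ 1.15 A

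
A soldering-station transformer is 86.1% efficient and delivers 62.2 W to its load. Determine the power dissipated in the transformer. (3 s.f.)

P_in = P_out/η = 62.2/0.861 = 72.2416 W.
P_loss = P_in − P_out = 72.2416 − 62.2 = 10.0 W.

P_loss ≈ 10.0 W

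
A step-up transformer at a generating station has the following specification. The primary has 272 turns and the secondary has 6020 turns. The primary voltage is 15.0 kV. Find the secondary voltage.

V_s ≈ 332000 V

V_s/V_p = N_s/N_p, so V_s = 15000 × 6020/272 = 332000 V.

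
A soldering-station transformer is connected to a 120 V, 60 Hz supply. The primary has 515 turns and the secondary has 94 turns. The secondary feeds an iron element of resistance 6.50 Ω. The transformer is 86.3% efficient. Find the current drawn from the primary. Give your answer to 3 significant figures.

I_p ≈ 0.713 A

V_s = 120 × 94/515 = 21.903 V.
I_s = V_s/R = 21.903/6.50 = 3.3697 A.
P_out = V_s I_s = 21.903 × 3.3697 = 73.806 W.
P_in = P_out/η = 73.806/0.863 = 85.522 W.
I_p = P_in/V_p = 85.522/120 = 0.713 A.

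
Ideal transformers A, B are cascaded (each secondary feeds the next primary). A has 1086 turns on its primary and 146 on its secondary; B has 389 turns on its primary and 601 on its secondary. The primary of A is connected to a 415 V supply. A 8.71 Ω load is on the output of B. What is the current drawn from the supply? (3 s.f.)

After A: V = 415.00 × 146/1086 = 55.792 V.
After B: V = 55.792 × 601/389 = 86.198 V.
I_load = 86.198/8.71 = 9.8964 A, so P_out = 86.198 × 9.8964 = 853.05 W.
All ideal ⇒ P_in = P_out, so I_supply = 853.05/415 = 2.06 A.

I_supply ≈ 2.06 A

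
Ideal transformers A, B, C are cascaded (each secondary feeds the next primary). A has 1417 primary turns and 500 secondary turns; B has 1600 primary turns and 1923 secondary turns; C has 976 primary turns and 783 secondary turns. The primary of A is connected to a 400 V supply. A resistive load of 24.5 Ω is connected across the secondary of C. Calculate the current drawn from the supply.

I_supply ≈ 1.89 A

Secondary of A: V = 400.00 × 500/1417 = 141.14 V.
Secondary of B: V = 141.14 × 1923/1600 = 169.64 V.
Secondary of C: V = 169.64 × 783/976 = 136.09 V.
I_load = 136.09/24.5 = 5.5548 A, so P_out = 136.09 × 5.5548 = 755.96 W.
All ideal ⇒ P_in = P_out, so I_supply = 755.96/400 = 1.89 A.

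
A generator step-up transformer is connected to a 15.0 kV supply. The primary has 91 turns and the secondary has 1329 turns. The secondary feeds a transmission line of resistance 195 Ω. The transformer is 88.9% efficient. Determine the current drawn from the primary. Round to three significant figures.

I_p ≈ 18500 A

V_s = 15000 × 1329/91 = 219070 V.
I_s = V_s/R = 219070/195 = 1123.4 A.
P_out = V_s I_s = 219070 × 1123.4 = 2.4610×10^8 W.
P_in = P_out/η = 2.4610×10^8/0.889 = 2.7683×10^8 W.
I_p = P_in/V_p = 2.7683×10^8/15000 = 18500 A.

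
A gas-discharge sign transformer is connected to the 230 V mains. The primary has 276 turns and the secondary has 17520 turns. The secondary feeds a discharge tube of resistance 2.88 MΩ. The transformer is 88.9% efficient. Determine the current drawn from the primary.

V_s = 230 × 17520/276 = 14600 V.
I_s = V_s/R = 14600/(2.88×10^6) = 0.0050694 A.
P_out = V_s I_s = 14600 × 0.0050694 = 74.014 W.
P_in = P_out/η = 74.014/0.889 = 83.255 W.
I_p = P_in/V_p = 83.255/230 = 0.362 A.

I_p ≈ 0.362 A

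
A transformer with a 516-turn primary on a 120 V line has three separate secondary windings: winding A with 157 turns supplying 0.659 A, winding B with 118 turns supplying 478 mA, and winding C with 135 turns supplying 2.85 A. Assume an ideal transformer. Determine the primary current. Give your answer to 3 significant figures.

V_A = 120 × 157/516 = 36.512 V; V_B = 120 × 118/516 = 27.442 V; V_C = 120 × 135/516 = 31.395 V.
P_out = V_A I_A + V_B I_B + V_C I_C = 36.512×0.659 + 27.442×0.478 + 31.395×2.85 = 24.061 + 13.117 + 89.477 = 126.66 W.
Ideal ⇒ P_in = P_out, so I_p = P_out/V_p = 126.66/120 = 1.06 A.

I_p ≈ 1.06 A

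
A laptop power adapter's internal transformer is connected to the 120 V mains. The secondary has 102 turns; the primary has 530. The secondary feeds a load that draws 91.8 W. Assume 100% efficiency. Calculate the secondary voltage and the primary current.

V_s = V_p × N_s/N_p = 120 × 102/530 = 23.094 V.
I_s = P/V_s = 91.8/23.094 = 3.9750 A.
I_p = I_s × N_s/N_p = 3.9750 × 102/530 = 0.765 A.

V_s ≈ 23.1 V, I_p ≈ 0.765 A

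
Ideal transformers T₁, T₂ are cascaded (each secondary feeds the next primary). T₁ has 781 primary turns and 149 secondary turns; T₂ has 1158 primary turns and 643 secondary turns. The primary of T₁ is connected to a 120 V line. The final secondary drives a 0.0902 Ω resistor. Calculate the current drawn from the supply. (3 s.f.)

After T₁: V = 120.00 × 149/781 = 22.894 V.
After T₂: V = 22.894 × 643/1158 = 12.712 V.
I_load = 12.712/0.0902 = 140.93 A, so P_out = 12.712 × 140.93 = 1791.6 W.
All ideal ⇒ P_in = P_out, so I_supply = 1791.6/120 = 14.9 A.

I_supply ≈ 14.9 A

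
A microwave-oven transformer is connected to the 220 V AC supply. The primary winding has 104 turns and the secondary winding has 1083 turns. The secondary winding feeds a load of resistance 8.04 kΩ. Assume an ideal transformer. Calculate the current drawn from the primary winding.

I_p ≈ 2.97 A

V_s = V_p × N_s/N_p = 220 × 1083/104 = 2291.0 V.
I_s = V_s/R = 2291.0/8040 = 0.28495 A.
For an ideal transformer I_p N_p = I_s N_s, so I_p = 0.28495 × 1083/104 = 2.97 A.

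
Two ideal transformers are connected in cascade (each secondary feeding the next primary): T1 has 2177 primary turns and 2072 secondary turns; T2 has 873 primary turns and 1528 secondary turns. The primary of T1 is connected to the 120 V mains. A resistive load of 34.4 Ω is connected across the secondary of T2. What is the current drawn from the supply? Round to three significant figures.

Secondary of T1: V = 120.00 × 2072/2177 = 114.21 V.
Secondary of T2: V = 114.21 × 1528/873 = 199.90 V.
I_load = 199.90/34.4 = 5.8112 A, so P_out = 199.90 × 5.8112 = 1161.7 W.
All ideal ⇒ P_in = P_out, so I_supply = 1161.7/120 = 9.68 A.

I_supply ≈ 9.68 A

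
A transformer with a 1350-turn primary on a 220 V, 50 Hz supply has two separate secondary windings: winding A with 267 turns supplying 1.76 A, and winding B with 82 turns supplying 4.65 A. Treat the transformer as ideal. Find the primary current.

I_p ≈ 0.631 A

V_A = 220 × 267/1350 = 43.511 V; V_B = 220 × 82/1350 = 13.363 V.
P_out = V_A I_A + V_B I_B = 43.511×1.76 + 13.363×4.65 = 76.580 + 62.138 = 138.72 W.
Ideal ⇒ P_in = P_out, so I_p = P_out/V_p = 138.72/220 = 0.631 A.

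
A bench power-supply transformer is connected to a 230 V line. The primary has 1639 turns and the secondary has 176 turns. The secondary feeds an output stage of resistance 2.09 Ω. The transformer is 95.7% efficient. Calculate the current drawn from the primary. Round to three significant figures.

V_s = 230 × 176/1639 = 24.698 V.
I_s = V_s/R = 24.698/2.09 = 11.817 A.
P_out = V_s I_s = 24.698 × 11.817 = 291.86 W.
P_in = P_out/η = 291.86/0.957 = 304.98 W.
I_p = P_in/V_p = 304.98/230 = 1.33 A.

I_p ≈ 1.33 A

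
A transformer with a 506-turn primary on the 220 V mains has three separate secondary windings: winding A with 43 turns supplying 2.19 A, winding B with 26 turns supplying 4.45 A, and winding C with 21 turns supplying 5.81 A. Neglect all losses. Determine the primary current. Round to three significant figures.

V_A = 220 × 43/506 = 18.696 V; V_B = 220 × 26/506 = 11.304 V; V_C = 220 × 21/506 = 9.1304 V.
P_out = V_A I_A + V_B I_B + V_C I_C = 18.696×2.19 + 11.304×4.45 + 9.1304×5.81 = 40.943 + 50.304 + 53.048 = 144.30 W.
Ideal ⇒ P_in = P_out, so I_p = P_out/V_p = 144.30/220 = 0.656 A.

I_p ≈ 0.656 A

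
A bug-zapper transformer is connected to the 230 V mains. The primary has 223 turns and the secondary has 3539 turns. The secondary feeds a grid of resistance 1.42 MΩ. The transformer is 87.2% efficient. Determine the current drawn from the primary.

I_p ≈ 0.0468 A

V_s = 230 × 3539/223 = 3650.1 V.
I_s = V_s/R = 3650.1/(1.42×10^6) = 0.0025705 A.
P_out = V_s I_s = 3650.1 × 0.0025705 = 9.3825 W.
P_in = P_out/η = 9.3825/0.872 = 10.760 W.
I_p = P_in/V_p = 10.760/230 = 0.0468 A.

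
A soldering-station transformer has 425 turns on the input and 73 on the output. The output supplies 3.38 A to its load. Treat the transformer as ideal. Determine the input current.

I_in ≈ 0.581 A

For an ideal transformer I_in/I_out = N_out/N_in, so I_in = 3.38 × 73/425 = 0.581 A.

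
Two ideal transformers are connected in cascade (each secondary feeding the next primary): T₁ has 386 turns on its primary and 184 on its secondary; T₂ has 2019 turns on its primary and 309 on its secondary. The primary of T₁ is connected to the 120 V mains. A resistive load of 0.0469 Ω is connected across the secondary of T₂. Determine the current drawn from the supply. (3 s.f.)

After T₁: V = 120.00 × 184/386 = 57.202 V.
After T₂: V = 57.202 × 309/2019 = 8.7546 V.
I_load = 8.7546/0.0469 = 186.66 A, so P_out = 8.7546 × 186.66 = 1634.2 W.
All ideal ⇒ P_in = P_out, so I_supply = 1634.2/120 = 13.6 A.

I_supply ≈ 13.6 A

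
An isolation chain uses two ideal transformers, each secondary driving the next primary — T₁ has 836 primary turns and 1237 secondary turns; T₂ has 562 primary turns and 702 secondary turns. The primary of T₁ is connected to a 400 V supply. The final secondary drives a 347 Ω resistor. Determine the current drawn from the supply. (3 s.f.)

I_supply ≈ 3.94 A

Secondary of T₁: V = 400.00 × 1237/836 = 591.87 V.
Secondary of T₂: V = 591.87 × 702/562 = 739.31 V.
I_load = 739.31/347 = 2.1306 A, so P_out = 739.31 × 2.1306 = 1575.1 W.
All ideal ⇒ P_in = P_out, so I_supply = 1575.1/400 = 3.94 A.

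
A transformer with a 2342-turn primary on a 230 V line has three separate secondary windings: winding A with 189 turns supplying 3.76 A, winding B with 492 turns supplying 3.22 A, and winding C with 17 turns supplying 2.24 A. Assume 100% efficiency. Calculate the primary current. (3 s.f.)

V_A = 230 × 189/2342 = 18.561 V; V_B = 230 × 492/2342 = 48.318 V; V_C = 230 × 17/2342 = 1.6695 V.
P_out = V_A I_A + V_B I_B + V_C I_C = 18.561×3.76 + 48.318×3.22 + 1.6695×2.24 = 69.790 + 155.58 + 3.7397 = 229.11 W.
Ideal ⇒ P_in = P_out, so I_p = P_out/V_p = 229.11/230 = 0.996 A.

I_p ≈ 0.996 A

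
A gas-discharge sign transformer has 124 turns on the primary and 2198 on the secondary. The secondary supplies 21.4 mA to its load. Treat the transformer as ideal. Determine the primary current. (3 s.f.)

For an ideal transformer I_p/I_s = N_s/N_p, so I_p = 0.0214 × 2198/124 = 0.379 A.

I_p ≈ 0.379 A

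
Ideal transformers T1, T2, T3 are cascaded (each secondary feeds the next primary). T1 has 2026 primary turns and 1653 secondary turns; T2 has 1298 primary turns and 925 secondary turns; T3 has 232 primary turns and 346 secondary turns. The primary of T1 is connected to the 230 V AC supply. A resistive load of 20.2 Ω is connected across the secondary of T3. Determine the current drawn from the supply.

Secondary of T1: V = 230.00 × 1653/2026 = 187.66 V.
Secondary of T2: V = 187.66 × 925/1298 = 133.73 V.
Secondary of T3: V = 133.73 × 346/232 = 199.44 V.
I_load = 199.44/20.2 = 9.8734 A, so P_out = 199.44 × 9.8734 = 1969.2 W.
All ideal ⇒ P_in = P_out, so I_supply = 1969.2/230 = 8.56 A.

I_supply ≈ 8.56 A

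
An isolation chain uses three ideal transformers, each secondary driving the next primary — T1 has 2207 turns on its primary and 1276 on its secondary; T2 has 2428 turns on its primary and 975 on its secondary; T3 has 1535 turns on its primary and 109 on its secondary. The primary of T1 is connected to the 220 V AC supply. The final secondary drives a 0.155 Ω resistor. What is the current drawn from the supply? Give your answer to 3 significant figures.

After T1: V = 220.00 × 1276/2207 = 127.20 V.
After T2: V = 127.20 × 975/2428 = 51.077 V.
After T3: V = 51.077 × 109/1535 = 3.6270 V.
I_load = 3.6270/0.155 = 23.400 A, so P_out = 3.6270 × 23.400 = 84.871 W.
All ideal ⇒ P_in = P_out, so I_supply = 84.871/220 = 0.386 A.

I_supply ≈ 0.386 A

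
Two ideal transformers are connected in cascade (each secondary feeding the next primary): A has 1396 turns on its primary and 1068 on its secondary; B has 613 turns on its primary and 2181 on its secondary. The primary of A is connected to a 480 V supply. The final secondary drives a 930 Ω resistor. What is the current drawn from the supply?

I_supply ≈ 3.82 A

After A: V = 480.00 × 1068/1396 = 367.22 V.
After B: V = 367.22 × 2181/613 = 1306.5 V.
I_load = 1306.5/930 = 1.4049 A, so P_out = 1306.5 × 1.4049 = 1835.5 W.
All ideal ⇒ P_in = P_out, so I_supply = 1835.5/480 = 3.82 A.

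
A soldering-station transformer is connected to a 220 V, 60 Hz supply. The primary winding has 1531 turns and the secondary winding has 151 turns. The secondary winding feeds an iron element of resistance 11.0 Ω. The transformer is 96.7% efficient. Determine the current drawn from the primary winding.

I_p ≈ 0.201 A

V_s = 220 × 151/1531 = 21.698 V.
I_s = V_s/R = 21.698/11.0 = 1.9726 A.
P_out = V_s I_s = 21.698 × 1.9726 = 42.801 W.
P_in = P_out/η = 42.801/0.967 = 44.262 W.
I_p = P_in/V_p = 44.262/220 = 0.201 A.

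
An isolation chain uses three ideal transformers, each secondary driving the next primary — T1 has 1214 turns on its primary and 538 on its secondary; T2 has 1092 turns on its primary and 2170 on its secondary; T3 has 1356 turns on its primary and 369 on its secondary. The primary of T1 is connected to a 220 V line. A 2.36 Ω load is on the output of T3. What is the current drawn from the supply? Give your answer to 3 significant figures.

I_supply ≈ 5.35 A

After T1: V = 220.00 × 538/1214 = 97.496 V.
After T2: V = 97.496 × 2170/1092 = 193.74 V.
After T3: V = 193.74 × 369/1356 = 52.722 V.
I_load = 52.722/2.36 = 22.340 A, so P_out = 52.722 × 22.340 = 1177.8 W.
All ideal ⇒ P_in = P_out, so I_supply = 1177.8/220 = 5.35 A.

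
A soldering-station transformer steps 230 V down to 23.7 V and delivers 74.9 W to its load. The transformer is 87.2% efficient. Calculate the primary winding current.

P_in = P_out/η = 74.9/0.872 = 85.894 W.
I_p = P_in/V_p = 85.894/230 = 0.373 A.

I_p ≈ 0.373 A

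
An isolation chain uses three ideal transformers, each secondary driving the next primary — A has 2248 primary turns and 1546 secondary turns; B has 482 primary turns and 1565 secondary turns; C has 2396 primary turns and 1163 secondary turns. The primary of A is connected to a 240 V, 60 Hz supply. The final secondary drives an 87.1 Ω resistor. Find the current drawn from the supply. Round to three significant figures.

After A: V = 240.00 × 1546/2248 = 165.05 V.
After B: V = 165.05 × 1565/482 = 535.91 V.
After C: V = 535.91 × 1163/2396 = 260.13 V.
I_load = 260.13/87.1 = 2.9865 A, so P_out = 260.13 × 2.9865 = 776.87 W.
All ideal ⇒ P_in = P_out, so I_supply = 776.87/240 = 3.24 A.

I_supply ≈ 3.24 A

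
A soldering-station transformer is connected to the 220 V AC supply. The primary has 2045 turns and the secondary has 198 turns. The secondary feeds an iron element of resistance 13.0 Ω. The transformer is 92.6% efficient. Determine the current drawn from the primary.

V_s = 220 × 198/2045 = 21.301 V.
I_s = V_s/R = 21.301/13.0 = 1.6385 A.
P_out = V_s I_s = 21.301 × 1.6385 = 34.902 W.
P_in = P_out/η = 34.902/0.926 = 37.691 W.
I_p = P_in/V_p = 37.691/220 = 0.171 A.

I_p ≈ 0.171 A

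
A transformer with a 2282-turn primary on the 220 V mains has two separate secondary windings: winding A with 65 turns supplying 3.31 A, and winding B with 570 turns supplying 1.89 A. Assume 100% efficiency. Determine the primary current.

V_A = 220 × 65/2282 = 6.2664 V; V_B = 220 × 570/2282 = 54.952 V.
P_out = V_A I_A + V_B I_B = 6.2664×3.31 + 54.952×1.89 = 20.742 + 103.86 = 124.60 W.
Ideal ⇒ P_in = P_out, so I_p = P_out/V_p = 124.60/220 = 0.566 A.

I_p ≈ 0.566 A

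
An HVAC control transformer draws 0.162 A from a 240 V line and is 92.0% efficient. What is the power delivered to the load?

P_in = V_p I_p = 240 × 0.162 = 38.880 W.
P_out = η P_in = 0.920 × 38.880 = 35.8 W.

P_out ≈ 35.8 W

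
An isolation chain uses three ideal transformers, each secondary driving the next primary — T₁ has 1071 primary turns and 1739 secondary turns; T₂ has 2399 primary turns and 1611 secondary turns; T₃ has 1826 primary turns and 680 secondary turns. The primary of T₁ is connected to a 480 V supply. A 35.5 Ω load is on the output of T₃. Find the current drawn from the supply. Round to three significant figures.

I_supply ≈ 2.23 A

Secondary of T₁: V = 480.00 × 1739/1071 = 779.38 V.
Secondary of T₂: V = 779.38 × 1611/2399 = 523.38 V.
Secondary of T₃: V = 523.38 × 680/1826 = 194.91 V.
I_load = 194.91/35.5 = 5.4903 A, so P_out = 194.91 × 5.4903 = 1070.1 W.
All ideal ⇒ P_in = P_out, so I_supply = 1070.1/480 = 2.23 A.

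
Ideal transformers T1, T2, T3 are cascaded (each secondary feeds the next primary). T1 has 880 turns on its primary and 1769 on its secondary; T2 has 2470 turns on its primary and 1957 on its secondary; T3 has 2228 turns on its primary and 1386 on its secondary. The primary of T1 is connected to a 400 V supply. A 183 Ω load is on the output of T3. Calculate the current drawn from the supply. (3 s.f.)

Secondary of T1: V = 400.00 × 1769/880 = 804.09 V.
Secondary of T2: V = 804.09 × 1957/2470 = 637.09 V.
Secondary of T3: V = 637.09 × 1386/2228 = 396.32 V.
I_load = 396.32/183 = 2.1657 A, so P_out = 396.32 × 2.1657 = 858.31 W.
All ideal ⇒ P_in = P_out, so I_supply = 858.31/400 = 2.15 A.

I_supply ≈ 2.15 A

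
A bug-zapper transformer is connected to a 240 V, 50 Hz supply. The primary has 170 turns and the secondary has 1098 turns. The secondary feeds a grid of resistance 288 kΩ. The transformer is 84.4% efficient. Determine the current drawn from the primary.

I_p ≈ 0.0412 A

V_s = 240 × 1098/170 = 1550.1 V.
I_s = V_s/R = 1550.1/288000 = 0.0053824 A.
P_out = V_s I_s = 1550.1 × 0.0053824 = 8.3433 W.
P_in = P_out/η = 8.3433/0.844 = 9.8854 W.
I_p = P_in/V_p = 9.8854/240 = 0.0412 A.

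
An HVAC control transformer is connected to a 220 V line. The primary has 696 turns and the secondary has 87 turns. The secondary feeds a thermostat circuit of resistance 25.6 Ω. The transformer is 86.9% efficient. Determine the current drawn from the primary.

I_p ≈ 0.155 A

V_s = 220 × 87/696 = 27.500 V.
I_s = V_s/R = 27.500/25.6 = 1.0742 A.
P_out = V_s I_s = 27.500 × 1.0742 = 29.541 W.
P_in = P_out/η = 29.541/0.869 = 33.994 W.
I_p = P_in/V_p = 33.994/220 = 0.155 A.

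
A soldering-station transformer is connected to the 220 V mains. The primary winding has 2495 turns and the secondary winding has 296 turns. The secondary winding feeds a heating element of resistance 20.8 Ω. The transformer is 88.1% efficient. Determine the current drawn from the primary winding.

V_s = 220 × 296/2495 = 26.100 V.
I_s = V_s/R = 26.100/20.8 = 1.2548 A.
P_out = V_s I_s = 26.100 × 1.2548 = 32.751 W.
P_in = P_out/η = 32.751/0.881 = 37.175 W.
I_p = P_in/V_p = 37.175/220 = 0.169 A.

I_p ≈ 0.169 A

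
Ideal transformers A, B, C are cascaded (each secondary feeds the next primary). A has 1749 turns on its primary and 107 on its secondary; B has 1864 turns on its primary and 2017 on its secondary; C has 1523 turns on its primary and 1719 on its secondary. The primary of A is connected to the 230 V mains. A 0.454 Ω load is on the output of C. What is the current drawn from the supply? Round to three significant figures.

I_supply ≈ 2.83 A

Secondary of A: V = 230.00 × 107/1749 = 14.071 V.
Secondary of B: V = 14.071 × 2017/1864 = 15.226 V.
Secondary of C: V = 15.226 × 1719/1523 = 17.185 V.
I_load = 17.185/0.454 = 37.853 A, so P_out = 17.185 × 37.853 = 650.52 W.
All ideal ⇒ P_in = P_out, so I_supply = 650.52/230 = 2.83 A.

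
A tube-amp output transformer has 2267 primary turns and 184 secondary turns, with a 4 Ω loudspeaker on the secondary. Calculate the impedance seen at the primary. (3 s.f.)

Z_p ≈ 607 Ω

Z_p = (N_p/N_s)² × Z_s = (2267/184)² × 4 = 607 Ω.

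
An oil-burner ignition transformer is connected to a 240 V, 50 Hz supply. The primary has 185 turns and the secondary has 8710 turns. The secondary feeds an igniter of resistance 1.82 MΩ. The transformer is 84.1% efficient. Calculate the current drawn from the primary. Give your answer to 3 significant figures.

V_s = 240 × 8710/185 = 11299 V.
I_s = V_s/R = 11299/(1.82×10^6) = 0.0062085 A.
P_out = V_s I_s = 11299 × 0.0062085 = 70.153 W.
P_in = P_out/η = 70.153/0.841 = 83.416 W.
I_p = P_in/V_p = 83.416/240 = 0.348 A.

I_p ≈ 0.348 A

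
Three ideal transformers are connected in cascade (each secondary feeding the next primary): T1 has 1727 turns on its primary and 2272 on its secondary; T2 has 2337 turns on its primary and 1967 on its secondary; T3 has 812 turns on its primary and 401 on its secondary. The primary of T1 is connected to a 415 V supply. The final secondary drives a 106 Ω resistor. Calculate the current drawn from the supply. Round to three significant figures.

Secondary of T1: V = 415.00 × 2272/1727 = 545.96 V.
Secondary of T2: V = 545.96 × 1967/2337 = 459.53 V.
Secondary of T3: V = 459.53 × 401/812 = 226.93 V.
I_load = 226.93/106 = 2.1409 A, so P_out = 226.93 × 2.1409 = 485.84 W.
All ideal ⇒ P_in = P_out, so I_supply = 485.84/415 = 1.17 A.

I_supply ≈ 1.17 A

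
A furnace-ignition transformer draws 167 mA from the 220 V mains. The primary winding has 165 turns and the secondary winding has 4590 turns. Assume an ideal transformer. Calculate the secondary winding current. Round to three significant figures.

I_s/I_p = N_p/N_s, so I_s = 0.167 × 165/4590 = 0.00600 A.

I_s ≈ 0.00600 A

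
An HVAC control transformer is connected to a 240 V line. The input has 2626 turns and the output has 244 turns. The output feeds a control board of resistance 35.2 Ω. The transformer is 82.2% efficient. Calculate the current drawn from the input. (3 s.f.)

V_out = 240 × 244/2626 = 22.300 V.
I_out = V_out/R = 22.300/35.2 = 0.63352 A.
P_out = V_out I_out = 22.300 × 0.63352 = 14.128 W.
P_in = P_out/η = 14.128/0.822 = 17.187 W.
I_in = P_in/V_in = 17.187/240 = 0.0716 A.

I_in ≈ 0.0716 A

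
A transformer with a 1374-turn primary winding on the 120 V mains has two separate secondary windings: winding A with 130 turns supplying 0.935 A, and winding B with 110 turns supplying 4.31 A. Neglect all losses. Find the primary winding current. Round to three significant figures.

I_p ≈ 0.434 A

V_A = 120 × 130/1374 = 11.354 V; V_B = 120 × 110/1374 = 9.6070 V.
P_out = V_A I_A + V_B I_B = 11.354×0.935 + 9.6070×4.31 = 10.616 + 41.406 = 52.022 W.
Ideal ⇒ P_in = P_out, so I_p = P_out/V_p = 52.022/120 = 0.434 A.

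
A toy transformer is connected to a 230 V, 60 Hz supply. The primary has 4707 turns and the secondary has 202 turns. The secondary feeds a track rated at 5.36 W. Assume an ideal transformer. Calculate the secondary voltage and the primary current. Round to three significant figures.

V_s = V_p × N_s/N_p = 230 × 202/4707 = 9.8704 V.
I_s = P/V_s = 5.36/9.8704 = 0.54304 A.
I_p = I_s × N_s/N_p = 0.54304 × 202/4707 = 0.0233 A.

V_s ≈ 9.87 V, I_p ≈ 0.0233 A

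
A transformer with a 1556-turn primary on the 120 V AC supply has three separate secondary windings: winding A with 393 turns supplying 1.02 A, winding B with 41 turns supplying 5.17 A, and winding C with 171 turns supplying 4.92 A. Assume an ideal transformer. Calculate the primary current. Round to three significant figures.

V_A = 120 × 393/1556 = 30.308 V; V_B = 120 × 41/1556 = 3.1620 V; V_C = 120 × 171/1556 = 13.188 V.
P_out = V_A I_A + V_B I_B + V_C I_C = 30.308×1.02 + 3.1620×5.17 + 13.188×4.92 = 30.915 + 16.347 + 64.883 = 112.15 W.
Ideal ⇒ P_in = P_out, so I_p = P_out/V_p = 112.15/120 = 0.935 A.

I_p ≈ 0.935 A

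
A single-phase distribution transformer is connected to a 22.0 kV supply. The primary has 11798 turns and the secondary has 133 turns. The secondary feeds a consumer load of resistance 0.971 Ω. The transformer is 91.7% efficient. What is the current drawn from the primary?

I_p ≈ 3.14 A

V_s = 22000 × 133/11798 = 248.01 V.
I_s = V_s/R = 248.01/0.971 = 255.42 A.
P_out = V_s I_s = 248.01 × 255.42 = 63345 W.
P_in = P_out/η = 63345/0.917 = 69079 W.
I_p = P_in/V_p = 69079/22000 = 3.14 A.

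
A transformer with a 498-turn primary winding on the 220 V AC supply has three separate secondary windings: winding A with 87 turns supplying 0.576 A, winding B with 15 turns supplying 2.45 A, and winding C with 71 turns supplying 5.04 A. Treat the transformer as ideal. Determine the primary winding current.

V_A = 220 × 87/498 = 38.434 V; V_B = 220 × 15/498 = 6.6265 V; V_C = 220 × 71/498 = 31.365 V.
P_out = V_A I_A + V_B I_B + V_C I_C = 38.434×0.576 + 6.6265×2.45 + 31.365×5.04 = 22.138 + 16.235 + 158.08 = 196.45 W.
Ideal ⇒ P_in = P_out, so I_p = P_out/V_p = 196.45/220 = 0.893 A.

I_p ≈ 0.893 A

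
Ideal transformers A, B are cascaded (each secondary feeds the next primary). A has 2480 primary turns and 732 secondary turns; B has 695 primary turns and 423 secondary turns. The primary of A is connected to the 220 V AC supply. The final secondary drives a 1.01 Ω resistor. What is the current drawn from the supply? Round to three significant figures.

After A: V = 220.00 × 732/2480 = 64.935 V.
After B: V = 64.935 × 423/695 = 39.522 V.
I_load = 39.522/1.01 = 39.131 A, so P_out = 39.522 × 39.131 = 1546.5 W.
All ideal ⇒ P_in = P_out, so I_supply = 1546.5/220 = 7.03 A.

I_supply ≈ 7.03 A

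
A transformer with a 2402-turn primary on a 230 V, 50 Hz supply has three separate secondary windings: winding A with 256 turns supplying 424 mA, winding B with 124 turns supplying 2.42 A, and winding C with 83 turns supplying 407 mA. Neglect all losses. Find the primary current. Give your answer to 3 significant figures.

I_p ≈ 0.184 A

V_A = 230 × 256/2402 = 24.513 V; V_B = 230 × 124/2402 = 11.873 V; V_C = 230 × 83/2402 = 7.9475 V.
P_out = V_A I_A + V_B I_B + V_C I_C = 24.513×0.424 + 11.873×2.42 + 7.9475×0.407 = 10.393 + 28.734 + 3.2347 = 42.362 W.
Ideal ⇒ P_in = P_out, so I_p = P_out/V_p = 42.362/230 = 0.184 A.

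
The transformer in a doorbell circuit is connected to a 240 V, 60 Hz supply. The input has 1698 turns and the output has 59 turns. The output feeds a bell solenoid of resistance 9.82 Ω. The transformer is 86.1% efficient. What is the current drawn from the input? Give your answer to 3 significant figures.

V_out = 240 × 59/1698 = 8.3392 V.
I_out = V_out/R = 8.3392/9.82 = 0.84921 A.
P_out = V_out I_out = 8.3392 × 0.84921 = 7.0817 W.
P_in = P_out/η = 7.0817/0.861 = 8.2250 W.
I_in = P_in/V_in = 8.2250/240 = 0.0343 A.

I_in ≈ 0.0343 A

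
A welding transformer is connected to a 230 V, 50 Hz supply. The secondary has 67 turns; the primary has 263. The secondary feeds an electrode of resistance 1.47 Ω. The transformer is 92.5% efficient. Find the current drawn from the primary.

I_p ≈ 11.0 A

V_s = 230 × 67/263 = 58.593 V.
I_s = V_s/R = 58.593/1.47 = 39.859 A.
P_out = V_s I_s = 58.593 × 39.859 = 2335.5 W.
P_in = P_out/η = 2335.5/0.925 = 2524.8 W.
I_p = P_in/V_p = 2524.8/230 = 11.0 A.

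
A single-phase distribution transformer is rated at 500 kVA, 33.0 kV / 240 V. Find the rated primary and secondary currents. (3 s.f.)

I_p ≈ 15.2 A, I_s ≈ 2080 A

I_p = S/V_p = 500000/33000 = 15.2 A.
I_s = S/V_s = 500000/240 = 2080 A.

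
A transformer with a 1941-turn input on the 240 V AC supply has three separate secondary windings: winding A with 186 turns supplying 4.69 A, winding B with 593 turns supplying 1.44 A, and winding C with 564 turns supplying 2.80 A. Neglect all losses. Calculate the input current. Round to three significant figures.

I_in ≈ 1.70 A

V_A = 240 × 186/1941 = 22.998 V; V_B = 240 × 593/1941 = 73.323 V; V_C = 240 × 564/1941 = 69.737 V.
P_out = V_A I_A + V_B I_B + V_C I_C = 22.998×4.69 + 73.323×1.44 + 69.737×2.80 = 107.86 + 105.59 + 195.26 = 408.71 W.
Ideal ⇒ P_in = P_out, so I_in = P_out/V_in = 408.71/240 = 1.70 A.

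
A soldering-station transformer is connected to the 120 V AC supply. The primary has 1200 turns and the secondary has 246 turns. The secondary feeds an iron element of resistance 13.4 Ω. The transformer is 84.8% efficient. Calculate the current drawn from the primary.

V_s = 120 × 246/1200 = 24.600 V.
I_s = V_s/R = 24.600/13.4 = 1.8358 A.
P_out = V_s I_s = 24.600 × 1.8358 = 45.161 W.
P_in = P_out/η = 45.161/0.848 = 53.256 W.
I_p = P_in/V_p = 53.256/120 = 0.444 A.

I_p ≈ 0.444 A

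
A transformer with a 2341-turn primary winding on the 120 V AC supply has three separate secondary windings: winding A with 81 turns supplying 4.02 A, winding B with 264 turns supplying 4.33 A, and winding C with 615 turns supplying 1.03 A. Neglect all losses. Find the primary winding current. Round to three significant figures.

V_A = 120 × 81/2341 = 4.1521 V; V_B = 120 × 264/2341 = 13.533 V; V_C = 120 × 615/2341 = 31.525 V.
P_out = V_A I_A + V_B I_B + V_C I_C = 4.1521×4.02 + 13.533×4.33 + 31.525×1.03 = 16.691 + 58.596 + 32.471 = 107.76 W.
Ideal ⇒ P_in = P_out, so I_p = P_out/V_p = 107.76/120 = 0.898 A.

I_p ≈ 0.898 A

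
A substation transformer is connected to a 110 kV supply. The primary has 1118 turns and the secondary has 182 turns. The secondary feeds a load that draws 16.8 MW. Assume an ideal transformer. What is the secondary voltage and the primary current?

V_s ≈ 17900 V, I_p ≈ 153 A

V_s = V_p × N_s/N_p = 110000 × 182/1118 = 17907 V.
I_s = P/V_s = 1.68×10^7/17907 = 938.18 A.
I_p = I_s × N_s/N_p = 938.18 × 182/1118 = 153 A.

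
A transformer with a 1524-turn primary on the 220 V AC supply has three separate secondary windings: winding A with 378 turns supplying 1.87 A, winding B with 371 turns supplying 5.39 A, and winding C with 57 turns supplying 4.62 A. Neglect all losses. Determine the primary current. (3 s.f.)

V_A = 220 × 378/1524 = 54.567 V; V_B = 220 × 371/1524 = 53.556 V; V_C = 220 × 57/1524 = 8.2283 V.
P_out = V_A I_A + V_B I_B + V_C I_C = 54.567×1.87 + 53.556×5.39 + 8.2283×4.62 = 102.04 + 288.67 + 38.015 = 428.72 W.
Ideal ⇒ P_in = P_out, so I_p = P_out/V_p = 428.72/220 = 1.95 A.

I_p ≈ 1.95 A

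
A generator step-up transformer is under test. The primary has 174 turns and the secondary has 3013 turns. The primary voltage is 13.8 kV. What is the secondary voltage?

V_s ≈ 239000 V

V_s/V_p = N_s/N_p, so V_s = 13800 × 3013/174 = 239000 V.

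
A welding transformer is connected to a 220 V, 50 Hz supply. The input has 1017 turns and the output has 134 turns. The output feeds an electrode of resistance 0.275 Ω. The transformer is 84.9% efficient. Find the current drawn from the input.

I_in ≈ 16.4 A

V_out = 220 × 134/1017 = 28.987 V.
I_out = V_out/R = 28.987/0.275 = 105.41 A.
P_out = V_out I_out = 28.987 × 105.41 = 3055.5 W.
P_in = P_out/η = 3055.5/0.849 = 3598.9 W.
I_in = P_in/V_in = 3598.9/220 = 16.4 A.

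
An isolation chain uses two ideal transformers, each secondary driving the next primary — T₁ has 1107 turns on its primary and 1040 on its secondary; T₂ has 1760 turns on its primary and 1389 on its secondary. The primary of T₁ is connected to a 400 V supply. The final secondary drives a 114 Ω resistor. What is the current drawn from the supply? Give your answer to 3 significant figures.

After T₁: V = 400.00 × 1040/1107 = 375.79 V.
After T₂: V = 375.79 × 1389/1760 = 296.58 V.
I_load = 296.58/114 = 2.6015 A, so P_out = 296.58 × 2.6015 = 771.55 W.
All ideal ⇒ P_in = P_out, so I_supply = 771.55/400 = 1.93 A.

I_supply ≈ 1.93 A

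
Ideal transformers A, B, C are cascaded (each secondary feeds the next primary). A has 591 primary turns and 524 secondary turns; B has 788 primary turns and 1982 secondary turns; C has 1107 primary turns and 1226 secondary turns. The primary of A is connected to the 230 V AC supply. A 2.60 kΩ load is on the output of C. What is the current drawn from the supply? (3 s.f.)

Secondary of A: V = 230.00 × 524/591 = 203.93 V.
Secondary of B: V = 203.93 × 1982/788 = 512.92 V.
Secondary of C: V = 512.92 × 1226/1107 = 568.06 V.
I_load = 568.06/2600 = 0.21848 A, so P_out = 568.06 × 0.21848 = 124.11 W.
All ideal ⇒ P_in = P_out, so I_supply = 124.11/230 = 0.540 A.

I_supply ≈ 0.540 A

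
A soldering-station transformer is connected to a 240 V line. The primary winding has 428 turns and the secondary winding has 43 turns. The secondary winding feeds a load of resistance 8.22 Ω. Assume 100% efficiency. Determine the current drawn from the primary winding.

V_s = V_p × N_s/N_p = 240 × 43/428 = 24.112 V.
I_s = V_s/R = 24.112/8.22 = 2.9334 A.
For an ideal transformer I_p N_p = I_s N_s, so I_p = 2.9334 × 43/428 = 0.295 A.

I_p ≈ 0.295 A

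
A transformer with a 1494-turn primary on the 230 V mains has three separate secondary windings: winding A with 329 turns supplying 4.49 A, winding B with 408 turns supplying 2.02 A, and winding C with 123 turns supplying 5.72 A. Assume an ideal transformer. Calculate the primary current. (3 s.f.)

I_p ≈ 2.01 A

V_A = 230 × 329/1494 = 50.649 V; V_B = 230 × 408/1494 = 62.811 V; V_C = 230 × 123/1494 = 18.936 V.
P_out = V_A I_A + V_B I_B + V_C I_C = 50.649×4.49 + 62.811×2.02 + 18.936×5.72 = 227.42 + 126.88 + 108.31 = 462.61 W.
Ideal ⇒ P_in = P_out, so I_p = P_out/V_p = 462.61/230 = 2.01 A.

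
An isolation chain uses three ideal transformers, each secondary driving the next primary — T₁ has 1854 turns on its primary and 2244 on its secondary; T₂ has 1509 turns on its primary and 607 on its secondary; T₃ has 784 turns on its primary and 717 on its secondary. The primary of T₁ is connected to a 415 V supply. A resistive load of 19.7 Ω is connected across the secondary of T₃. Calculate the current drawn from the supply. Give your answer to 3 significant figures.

I_supply ≈ 4.18 A

After T₁: V = 415.00 × 2244/1854 = 502.30 V.
After T₂: V = 502.30 × 607/1509 = 202.05 V.
After T₃: V = 202.05 × 717/784 = 184.78 V.
I_load = 184.78/19.7 = 9.3799 A, so P_out = 184.78 × 9.3799 = 1733.3 W.
All ideal ⇒ P_in = P_out, so I_supply = 1733.3/415 = 4.18 A.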